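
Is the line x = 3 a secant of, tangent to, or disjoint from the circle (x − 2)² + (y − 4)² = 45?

Substituting the line into the circle gives y² − 8y − 28 = 0.
Δ = 64 − (−112) = 176.
Two real roots: the line is a secant.

secant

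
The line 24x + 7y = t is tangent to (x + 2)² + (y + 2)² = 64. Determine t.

t = −262 or t = 138

The line touches the circle iff its distance from (−2, −2) is 8:
|24·(−2) + 7·(−2) − t| / √625 = 8
|t − (−62)| = 8·25, so t = 138 or t = −262.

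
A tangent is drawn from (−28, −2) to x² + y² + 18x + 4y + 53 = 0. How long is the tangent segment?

Centre (−9, −2), r² = 32. |PO|² = (−19)² + (0)² = 361.
Power of the point: PT² = |PO|² − r² = 329, so PT = √329.

√329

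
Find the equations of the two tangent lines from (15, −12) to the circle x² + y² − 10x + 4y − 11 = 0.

3x + y = 33 and x + 3y = −21

Let a tangent through (15, −12) have slope m. Its distance from (5, −2) must equal 2√10:
(−10m − (10))² = 40(m² + 1)
3m² + 10m + 3 = 0, so m = −3 or m = −1/3.
With m = −3: 3x + y = 33. With m = −1/3: x + 3y = −21.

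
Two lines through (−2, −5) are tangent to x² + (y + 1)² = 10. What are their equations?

Let a tangent through (−2, −5) have slope m. Its distance from (0, −1) must equal √10:
(2m − (4))² = 10(m² + 1)
3m² + 8m − 3 = 0, so m = 1/3 or m = −3.
With m = 1/3: x − 3y = 13. With m = −3: 3x + y = −11.

x − 3y = 13 and 3x + y = −11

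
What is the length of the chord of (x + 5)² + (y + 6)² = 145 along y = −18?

2

Express y = −18 and substitute into the circle:
x² + 10x + 24 = 0
x = −4 or x = −6, giving (−4, −18) and (−6, −18).
Chord length = distance between (−4, −18) and (−6, −18) = √4 = 2.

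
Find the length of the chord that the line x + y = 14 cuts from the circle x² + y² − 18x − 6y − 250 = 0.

26√2

The distance from (9, 3) to the line is 2/√2, and r² = 340.
Chord = 2√(r² − d²) = 2·√(338) = 26√2.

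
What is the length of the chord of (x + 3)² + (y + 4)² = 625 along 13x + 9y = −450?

Substitute y = (−450 − 13x)/9:
250x² + 11250x + 121500 = 0  ⟹  x² + 45x + 486 = 0
x = −18 or x = −27, giving (−18, −24) and (−27, −11).
|(−18, −24) − (−27, −11)| = √((9)² + (−13)²) = 5√10.

5√10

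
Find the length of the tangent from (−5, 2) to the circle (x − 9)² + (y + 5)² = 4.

√241

The centre is (9, −5) and r = 2. The square of the distance from P to the centre is 196 + 49 = 245.
Power of the point: PT² = |PO|² − r² = 241, so PT = √241.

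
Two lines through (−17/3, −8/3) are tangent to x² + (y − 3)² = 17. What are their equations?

Write the tangent as mx − y + (−8/3 − m·(−17/3)) = 0 and set its distance from the centre to √17:
[m·(17/3) − (17/3)]² = 17(m² + 1)
4m² − 17m + 4 = 0, so m = 4 or m = 1/4.
Through (−17/3, −8/3) these give 4x − y = −20 and x − 4y = 5.

4x − y = −20 and x − 4y = 5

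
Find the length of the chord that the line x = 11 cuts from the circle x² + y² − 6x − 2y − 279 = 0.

30

The distance from (3, 1) to the line is 8, and r² = 289.
Half the chord is √(r² − d²) = √(225), so the full chord is 30.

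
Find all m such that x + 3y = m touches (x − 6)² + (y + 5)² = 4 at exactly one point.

Tangency holds when the distance from the centre (6, −5) to the line equals the radius 2:
|1·6 + 3·(−5) − m| / √10 = 2
|m − (−9)| = 2√10.

m = −9 ± 2√10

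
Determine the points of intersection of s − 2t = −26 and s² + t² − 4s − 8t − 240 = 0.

(−14, 6) and (10, 18)

Substitute t = (26 + s)/2:
5s² + 20s − 700 = 0  ⟹  s² + 4s − 140 = 0
s = 10 or s = −14, giving (10, 18) and (−14, 6).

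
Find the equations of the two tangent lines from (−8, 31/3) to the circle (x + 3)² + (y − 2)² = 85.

2x − 9y = −109 and 7x − 6y = −118

A line y − (31/3) = m(x − (−8)) is tangent when its distance from (−3, 2) is √85:
(5m − (−25/3))² = 85(m² + 1)
54m² − 75m + 14 = 0, so m = 2/9 or m = 7/6.
Through (−8, 31/3) these give 2x − 9y = −109 and 7x − 6y = −118.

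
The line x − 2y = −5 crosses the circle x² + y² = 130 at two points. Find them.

From the line, y = (5 + x)/2. Substituting:
5x² + 10x − 495 = 0  ⟹  x² + 2x − 99 = 0
x = 9 or x = −11, giving (9, 7) and (−11, −3).

(−11, −3) and (9, 7)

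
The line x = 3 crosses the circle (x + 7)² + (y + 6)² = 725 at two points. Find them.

The line gives x = 3. Substituting into the circle:
y² + 12y − 589 = 0
y = 19 or y = −31, giving (3, 19) and (3, −31).

(3, −31) and (3, 19)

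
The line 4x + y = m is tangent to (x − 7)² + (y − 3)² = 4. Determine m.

m = 31 ± 2√17

For a tangent, require d(centre, line) = r = 2.
|4·7 + 1·3 − m| / √17 = 2
|m − (31)| = 2√17.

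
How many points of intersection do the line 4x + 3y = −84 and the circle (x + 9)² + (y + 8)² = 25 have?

2

Centre (−9, −8), r² = 25. Distance² from centre to line = (24)²/25 = 576/25.
Since d² < r², the line cuts the circle twice.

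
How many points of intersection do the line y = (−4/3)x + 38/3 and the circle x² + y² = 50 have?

0

Substituting the line into the circle gives 25x² − 304x + 994 = 0.
Δ = 92416 − 99400 = −6984.
No real roots: the line does not meet the circle.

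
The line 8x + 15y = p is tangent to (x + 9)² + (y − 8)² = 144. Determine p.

p = −156 or p = 252

The line touches the circle iff its distance from (−9, 8) is 12:
|8·(−9) + 15·8 − p| / √289 = 12
|p − (48)| = 12·17, so p = 252 or p = −156.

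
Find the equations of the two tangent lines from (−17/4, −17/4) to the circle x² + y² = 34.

3x + 5y = −34 and 5x + 3y = −34

A line y − (−17/4) = m(x − (−17/4)) is tangent when its distance from (0, 0) is √34:
[m·(17/4) − (17/4)]² = 34(m² + 1)
15m² + 34m + 15 = 0, so m = −3/5 or m = −5/3.
Through (−17/4, −17/4) these give 3x + 5y = −34 and 5x + 3y = −34.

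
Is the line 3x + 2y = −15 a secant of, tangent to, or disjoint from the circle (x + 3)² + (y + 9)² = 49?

d² = (3·(−3) + 2·(−9) − (−15))²/13 = 144/13; r² = 49.
Since d² < r², the line cuts the circle twice.

secant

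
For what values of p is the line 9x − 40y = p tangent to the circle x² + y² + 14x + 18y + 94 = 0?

p = 51 or p = 543

Tangency holds when the distance from the centre (−7, −9) to the line equals the radius 6:
|9·(−7) − 40·(−9) − p| / √1681 = 6
|p − (297)| = 6·41, so p = 543 or p = 51.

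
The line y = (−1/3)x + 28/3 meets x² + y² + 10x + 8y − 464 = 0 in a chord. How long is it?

The distance from (−5, −4) to the line is 45/√10, and r² = 505.
Half the chord is √(r² − d²) = √(605/2), so the full chord is 11√10.

11√10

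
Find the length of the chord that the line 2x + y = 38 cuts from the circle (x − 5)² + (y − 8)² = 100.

4√5

Substitute y = −2x + 38:
5x² − 130x + 825 = 0  ⟹  x² − 26x + 165 = 0
x = 15 or x = 11, giving (15, 8) and (11, 16).
Chord length = distance between (15, 8) and (11, 16) = √80 = 4√5.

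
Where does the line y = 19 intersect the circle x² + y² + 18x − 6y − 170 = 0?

Substitute y = 19:
x² + 18x + 77 = 0
x = −7 or x = −11, giving (−7, 19) and (−11, 19).

(−11, 19) and (−7, 19)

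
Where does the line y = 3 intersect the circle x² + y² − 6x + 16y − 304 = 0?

(−13, 3) and (19, 3)

Express y = 3 and substitute into the circle:
x² − 6x − 247 = 0
x = 19 or x = −13, giving (19, 3) and (−13, 3).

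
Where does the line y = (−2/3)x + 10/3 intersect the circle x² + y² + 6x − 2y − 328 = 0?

From the line, y = (10 − 2x)/3. Substituting:
13x² + 26x − 2912 = 0  ⟹  x² + 2x − 224 = 0
x = 14 or x = −16, giving (14, −6) and (−16, 14).

(−16, 14) and (14, −6)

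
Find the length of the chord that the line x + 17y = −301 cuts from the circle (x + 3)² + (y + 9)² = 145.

√290

From the line, y = (−301 − x)/17. Substituting:
290x² + 2030x − 17400 = 0  ⟹  x² + 7x − 60 = 0
x = 5 or x = −12, giving (5, −18) and (−12, −17).
|(5, −18) − (−12, −17)| = √((17)² + (−1)²) = √290.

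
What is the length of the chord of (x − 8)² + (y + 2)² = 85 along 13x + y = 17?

√170

Centre (8, −2), r² = 85. Perpendicular distance d from centre to line = |85| / √170 = 85/√170.
Half the chord is √(r² − d²) = √(85/2), so the full chord is √170.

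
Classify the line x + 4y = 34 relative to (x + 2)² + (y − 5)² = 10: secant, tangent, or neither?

Centre (−2, 5), r² = 10. Distance² from centre to line = (−16)²/17 = 256/17.
Since d² > r², the line lies outside the circle.

neither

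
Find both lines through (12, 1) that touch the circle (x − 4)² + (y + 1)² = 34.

A line y − (1) = m(x − (12)) is tangent when its distance from (4, −1) is √34:
[m·(−8) − (−2)]² = 34(m² + 1)
15m² − 16m − 15 = 0, so m = 5/3 or m = −3/5.
Through (12, 1) these give 5x − 3y = 57 and 3x + 5y = 41.

5x − 3y = 57 and 3x + 5y = 41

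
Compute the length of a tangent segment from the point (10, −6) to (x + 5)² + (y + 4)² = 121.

6√3

Centre (−5, −4), r² = 121. |PO|² = (15)² + (−2)² = 229.
Power of the point: PT² = |PO|² − r² = 108, so PT = 6√3.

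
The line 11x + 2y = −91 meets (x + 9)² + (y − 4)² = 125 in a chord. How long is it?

From the line, y = (−91 − 11x)/2. Substituting:
125x² + 2250x + 9625 = 0  ⟹  x² + 18x + 77 = 0
x = −7 or x = −11, giving (−7, −7) and (−11, 15).
Chord length = distance between (−7, −7) and (−11, 15) = √500 = 10√5.

10√5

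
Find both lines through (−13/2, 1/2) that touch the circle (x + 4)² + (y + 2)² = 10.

x − 3y = −8 and 3x − y = −20

A line y − (1/2) = m(x − (−13/2)) is tangent when its distance from (−4, −2) is √10:
[m·(5/2) − (−5/2)]² = 10(m² + 1)
3m² − 10m + 3 = 0, so m = 1/3 or m = 3.
With m = 1/3: x − 3y = −8. With m = 3: 3x − y = −20.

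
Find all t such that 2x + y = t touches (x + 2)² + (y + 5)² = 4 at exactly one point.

For a tangent, require d(centre, line) = r = 2.
|2·(−2) + 1·(−5) − t| / √5 = 2
|t − (−9)| = 2√5.

t = −9 ± 2√5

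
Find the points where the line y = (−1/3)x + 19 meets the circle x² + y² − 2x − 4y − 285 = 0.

(0, 19) and (12, 15)

Express y = (57 − x)/3 and substitute into the circle:
10x² − 120x = 0  ⟹  x² − 12x = 0
x = 12 or x = 0, giving (12, 15) and (0, 19).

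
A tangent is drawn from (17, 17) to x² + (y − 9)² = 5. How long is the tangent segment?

2√87

Centre (0, 9), r² = 5. |PO|² = (17)² + (8)² = 353.
Power of the point: PT² = |PO|² − r² = 348, so PT = 2√87.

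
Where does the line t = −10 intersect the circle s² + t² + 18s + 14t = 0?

From the line, t = −10. Substituting:
s² + 18s − 40 = 0
s = 2 or s = −20, giving (2, −10) and (−20, −10).

(−20, −10) and (2, −10)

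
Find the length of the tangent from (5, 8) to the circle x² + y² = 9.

With centre O = (0, 0), |OP|² = 89 and r² = 9.
Power of the point: PT² = |PO|² − r² = 80, so PT = 4√5.

4√5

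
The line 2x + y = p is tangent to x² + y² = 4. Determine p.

For a tangent, require d(centre, line) = r = 2.
|2·0 + 1·0 − p| / √5 = 2
|p| = 2√5.

p = ±2√5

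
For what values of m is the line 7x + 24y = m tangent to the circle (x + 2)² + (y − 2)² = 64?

The line touches the circle iff its distance from (−2, 2) is 8:
|7·(−2) + 24·2 − m| / √625 = 8
|m − (34)| = 8·25, so m = 234 or m = −166.

m = −166 or m = 234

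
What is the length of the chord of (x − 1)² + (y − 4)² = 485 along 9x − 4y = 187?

Express y = (−187 + 9x)/4 and substitute into the circle:
97x² − 3686x + 33465 = 0  ⟹  x² − 38x + 345 = 0
x = 23 or x = 15, giving (23, 5) and (15, −13).
|(23, 5) − (15, −13)| = √((8)² + (18)²) = 2√97.

2√97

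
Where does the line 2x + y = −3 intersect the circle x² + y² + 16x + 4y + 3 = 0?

(−4, 5) and (0, −3)

Substitute y = −2x − 3:
5x² + 20x = 0  ⟹  x² + 4x = 0
x = 0 or x = −4, giving (0, −3) and (−4, 5).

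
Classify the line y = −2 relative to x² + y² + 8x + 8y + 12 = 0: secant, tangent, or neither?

d² = (0·(−4) + 1·(−4) − (−2))² = 4; r² = 20.
Since d² < r², the line cuts the circle twice.

secant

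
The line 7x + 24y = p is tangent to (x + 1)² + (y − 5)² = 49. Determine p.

Tangency holds when the distance from the centre (−1, 5) to the line equals the radius 7:
|7·(−1) + 24·5 − p| / √625 = 7
|p − (113)| = 7·25, so p = 288 or p = −62.

p = −62 or p = 288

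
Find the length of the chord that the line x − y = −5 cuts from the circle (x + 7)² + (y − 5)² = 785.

Substitute y = x + 5:
2x² + 14x − 736 = 0  ⟹  x² + 7x − 368 = 0
x = 16 or x = −23, giving (16, 21) and (−23, −18).
|(16, 21) − (−23, −18)| = √((39)² + (39)²) = 39√2.

39√2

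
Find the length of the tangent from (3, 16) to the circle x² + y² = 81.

2√46

The centre is (0, 0) and r = 9. The square of the distance from P to the centre is 9 + 256 = 265.
By the tangent–radius right angle, tangent length = √(|PO|² − r²) = √184 = 2√46.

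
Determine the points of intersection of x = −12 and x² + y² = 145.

(−12, −1) and (−12, 1)

The line gives x = −12. Substituting into the circle:
y² − 1 = 0
y = 1 or y = −1, giving (−12, 1) and (−12, −1).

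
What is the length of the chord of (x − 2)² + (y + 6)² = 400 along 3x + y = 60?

Express y = −3x + 60 and substitute into the circle:
10x² − 400x + 3960 = 0  ⟹  x² − 40x + 396 = 0
x = 22 or x = 18, giving (22, −6) and (18, 6).
Chord length = distance between (22, −6) and (18, 6) = √160 = 4√10.

4√10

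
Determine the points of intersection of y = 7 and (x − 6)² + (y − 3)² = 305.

Substitute y = 7:
x² − 12x − 253 = 0
x = 23 or x = −11, giving (23, 7) and (−11, 7).

(−11, 7) and (23, 7)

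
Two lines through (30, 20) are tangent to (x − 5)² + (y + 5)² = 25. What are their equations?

3x − 4y = 10 and 4x − 3y = 60

A line y − (20) = m(x − (30)) is tangent when its distance from (5, −5) is 5:
[m·(−25) − (−25)]² = 25(m² + 1)
12m² − 25m + 12 = 0, so m = 3/4 or m = 4/3.
Through (30, 20) these give 3x − 4y = 10 and 4x − 3y = 60.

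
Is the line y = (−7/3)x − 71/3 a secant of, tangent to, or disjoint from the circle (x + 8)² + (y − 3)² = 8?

d² = (7·(−8) + 3·3 − (−71))²/58 = 288/29; r² = 8.
Since d² > r², the line lies outside the circle.

disjoint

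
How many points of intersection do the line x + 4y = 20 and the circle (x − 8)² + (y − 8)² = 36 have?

Substituting the line into the circle gives 17x² − 232x + 592 = 0.
Discriminant = (−232)² − 4·17·(592) = 13568 > 0.
Two real roots: the line is a secant.

2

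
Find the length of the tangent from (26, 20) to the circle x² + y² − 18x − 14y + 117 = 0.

√445

Centre (9, 7), r² = 13. |PO|² = (17)² + (13)² = 458.
Power of the point: PT² = |PO|² − r² = 445, so PT = √445.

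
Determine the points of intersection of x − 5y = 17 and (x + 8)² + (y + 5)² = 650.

(−33, −10) and (17, 0)

From the line, y = (−17 + x)/5. Substituting:
26x² + 416x − 14586 = 0  ⟹  x² + 16x − 561 = 0
x = 17 or x = −33, giving (17, 0) and (−33, −10).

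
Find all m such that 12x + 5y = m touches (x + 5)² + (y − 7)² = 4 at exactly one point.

m = −51 or m = 1

For a tangent, require d(centre, line) = r = 2.
|12·(−5) + 5·7 − m| / √169 = 2
|m − (−25)| = 2·13, so m = 1 or m = −51.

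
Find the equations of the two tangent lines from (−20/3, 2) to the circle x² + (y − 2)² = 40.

3x + y = −18 and 3x − y = −22

Let a tangent through (−20/3, 2) have slope m. Its distance from (0, 2) must equal 2√10:
[m·(20/3) − (0)]² = 40(m² + 1)
m² − 9 = 0, so m = −3 or m = 3.
With m = −3: 3x + y = −18. With m = 3: 3x − y = −22.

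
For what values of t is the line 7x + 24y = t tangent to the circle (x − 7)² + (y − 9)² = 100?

t = 15 or t = 515

Tangency holds when the distance from the centre (7, 9) to the line equals the radius 10:
|7·7 + 24·9 − t| / √625 = 10
|t − (265)| = 10·25, so t = 515 or t = 15.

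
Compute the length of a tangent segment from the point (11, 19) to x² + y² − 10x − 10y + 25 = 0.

Centre (5, 5), r² = 25. |PO|² = (6)² + (14)² = 232.
Power of the point: PT² = |PO|² − r² = 207, so PT = 3√23.

3√23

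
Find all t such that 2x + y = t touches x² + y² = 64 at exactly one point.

t = ±8√5

Tangency holds when the distance from the centre (0, 0) to the line equals the radius 8:
|2·0 + 1·0 − t| / √5 = 8
|t| = 8√5.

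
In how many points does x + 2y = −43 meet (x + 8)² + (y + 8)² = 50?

Substituting the line into the circle gives 5x² + 118x + 785 = 0.
Discriminant = (118)² − 4·5·(785) = −1776 < 0.
No real roots: the line does not meet the circle.

0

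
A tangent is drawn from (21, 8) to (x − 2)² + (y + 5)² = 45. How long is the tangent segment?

With centre O = (2, −5), |OP|² = 530 and r² = 45.
By the tangent–radius right angle, tangent length = √(|PO|² − r²) = √485.

√485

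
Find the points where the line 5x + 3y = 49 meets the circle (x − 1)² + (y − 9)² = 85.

(−1, 18) and (8, 3)

Express y = (49 − 5x)/3 and substitute into the circle:
34x² − 238x − 272 = 0  ⟹  x² − 7x − 8 = 0
x = 8 or x = −1, giving (8, 3) and (−1, 18).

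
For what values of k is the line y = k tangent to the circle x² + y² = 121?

k = −11 or k = 11

Tangency holds when the distance from the centre (0, 0) to the line equals the radius 11:
|0·0 + 1·0 − k| / √1 = 11
|k| = 11, so k = 11 or k = −11.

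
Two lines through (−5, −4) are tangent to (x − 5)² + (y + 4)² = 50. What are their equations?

x + y = −9 and x − y = −1

Write the tangent as mx − y + (−4 − m·(−5)) = 0 and set its distance from the centre to 5√2:
[m·(10) − (0)]² = 50(m² + 1)
m² − 1 = 0, so m = −1 or m = 1.
Through (−5, −4) these give x + y = −9 and x − y = −1.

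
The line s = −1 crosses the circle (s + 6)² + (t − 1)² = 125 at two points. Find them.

(−1, −9) and (−1, 11)

The line gives s = −1. Substituting into the circle:
t² − 2t − 99 = 0
t = 11 or t = −9, giving (−1, 11) and (−1, −9).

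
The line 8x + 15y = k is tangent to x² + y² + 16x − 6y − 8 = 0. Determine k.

k = −172 or k = 134

Tangency holds when the distance from the centre (−8, 3) to the line equals the radius 9:
|8·(−8) + 15·3 − k| / √289 = 9
|k − (−19)| = 9·17, so k = 134 or k = −172.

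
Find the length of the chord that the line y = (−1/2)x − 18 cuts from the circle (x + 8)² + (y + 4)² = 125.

Express y = (−36 − x)/2 and substitute into the circle:
5x² + 120x + 540 = 0  ⟹  x² + 24x + 108 = 0
x = −6 or x = −18, giving (−6, −15) and (−18, −9).
|(−6, −15) − (−18, −9)| = √((12)² + (−6)²) = 6√5.

6√5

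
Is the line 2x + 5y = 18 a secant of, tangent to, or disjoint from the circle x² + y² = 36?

secant

d² = (2·0 + 5·0 − (18))²/29 = 324/29; r² = 36.
Since d² < r², the line cuts the circle twice.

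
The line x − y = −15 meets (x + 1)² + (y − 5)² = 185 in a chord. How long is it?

The distance from (−1, 5) to the line is 9/√2, and r² = 185.
Chord = 2√(r² − d²) = 2·√(289/2) = 17√2.

17√2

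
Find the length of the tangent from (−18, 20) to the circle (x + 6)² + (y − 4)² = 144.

16

Centre (−6, 4), r² = 144. |PO|² = (−12)² + (16)² = 400.
By the tangent–radius right angle, tangent length = √(|PO|² − r²) = √256 = 16.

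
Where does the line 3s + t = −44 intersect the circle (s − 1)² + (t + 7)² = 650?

(−18, 10) and (−4, −32)

Express t = −3s − 44 and substitute into the circle:
10s² + 220s + 720 = 0  ⟹  s² + 22s + 72 = 0
s = −4 or s = −18, giving (−4, −32) and (−18, 10).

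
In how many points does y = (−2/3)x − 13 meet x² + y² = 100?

d² = (2·0 + 3·0 − (−39))²/13 = 117; r² = 100.
Since d² > r², the line lies outside the circle.

0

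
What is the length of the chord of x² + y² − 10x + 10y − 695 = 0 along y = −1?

54

The distance from (5, −5) to the line is 4, and r² = 745.
Chord = 2√(r² − d²) = 2·√(729) = 54.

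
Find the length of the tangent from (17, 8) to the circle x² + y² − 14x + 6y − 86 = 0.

Centre (7, −3), r² = 144. |PO|² = (10)² + (11)² = 221.
By the tangent–radius right angle, tangent length = √(|PO|² − r²) = √77.

√77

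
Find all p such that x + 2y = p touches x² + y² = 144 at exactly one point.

For a tangent, require d(centre, line) = r = 12.
|1·0 + 2·0 − p| / √5 = 12
|p| = 12√5.

p = ±12√5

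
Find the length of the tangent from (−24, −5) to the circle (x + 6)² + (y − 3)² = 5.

√383

Centre (−6, 3), r² = 5. |PO|² = (−18)² + (−8)² = 388.
Power of the point: PT² = |PO|² − r² = 383, so PT = √383.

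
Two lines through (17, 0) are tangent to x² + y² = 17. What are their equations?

A line y − (0) = m(x − (17)) is tangent when its distance from (0, 0) is √17:
[m·(−17) − (0)]² = 17(m² + 1)
16m² − 1 = 0, so m = 1/4 or m = −1/4.
With m = 1/4: x − 4y = 17. With m = −1/4: x + 4y = 17.

x − 4y = 17 and x + 4y = 17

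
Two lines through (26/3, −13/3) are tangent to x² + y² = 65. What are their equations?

8x + y = 65 and 4x − 7y = 65

Let a tangent through (26/3, −13/3) have slope m. Its distance from (0, 0) must equal √65:
[m·(−26/3) − (13/3)]² = 65(m² + 1)
7m² + 52m − 32 = 0, so m = −8 or m = 4/7.
With m = −8: 8x + y = 65. With m = 4/7: 4x − 7y = 65.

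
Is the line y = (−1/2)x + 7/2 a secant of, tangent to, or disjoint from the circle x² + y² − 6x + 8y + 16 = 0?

disjoint

Substituting the line into the circle gives 5x² − 54x + 225 = 0.
Δ = 2916 − 4500 = −1584.
No real roots: the line does not meet the circle.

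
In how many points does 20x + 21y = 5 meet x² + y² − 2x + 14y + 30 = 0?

0

Substituting the line into the circle gives 841x² − 6962x + 14725 = 0.
Δ = 48469444 − 49534900 = −1065456.
No real roots: the line does not meet the circle.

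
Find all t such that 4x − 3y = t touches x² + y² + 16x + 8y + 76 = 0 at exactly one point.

Tangency holds when the distance from the centre (−8, −4) to the line equals the radius 2:
|4·(−8) − 3·(−4) − t| / √25 = 2
|t − (−20)| = 2·5, so t = −10 or t = −30.

t = −30 or t = −10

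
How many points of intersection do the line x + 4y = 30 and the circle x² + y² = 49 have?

d² = (1·0 + 4·0 − (30))²/17 = 900/17; r² = 49.
Since d² > r², the line lies outside the circle.

0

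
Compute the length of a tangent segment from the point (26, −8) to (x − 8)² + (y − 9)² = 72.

With centre O = (8, 9), |OP|² = 613 and r² = 72.
By the tangent–radius right angle, tangent length = √(|PO|² − r²) = √541.

√541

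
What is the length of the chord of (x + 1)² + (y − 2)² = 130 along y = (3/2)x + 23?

Express y = (46 + 3x)/2 and substitute into the circle:
13x² + 260x + 1248 = 0  ⟹  x² + 20x + 96 = 0
x = −8 or x = −12, giving (−8, 11) and (−12, 5).
|(−8, 11) − (−12, 5)| = √((4)² + (6)²) = 2√13.

2√13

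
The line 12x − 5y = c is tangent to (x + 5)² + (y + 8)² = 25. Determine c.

c = −85 or c = 45

Tangency holds when the distance from the centre (−5, −8) to the line equals the radius 5:
|12·(−5) − 5·(−8) − c| / √169 = 5
|c − (−20)| = 5·13, so c = 45 or c = −85.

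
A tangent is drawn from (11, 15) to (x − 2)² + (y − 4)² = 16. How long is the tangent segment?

√186

The centre is (2, 4) and r = 4. The square of the distance from P to the centre is 81 + 121 = 202.
By the tangent–radius right angle, tangent length = √(|PO|² − r²) = √186.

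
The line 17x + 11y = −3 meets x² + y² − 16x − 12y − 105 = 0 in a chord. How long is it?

√410

Centre (8, 6), r² = 205. Perpendicular distance d from centre to line = |205| / √410 = 205/√410.
Half the chord is √(r² − d²) = √(205/2), so the full chord is √410.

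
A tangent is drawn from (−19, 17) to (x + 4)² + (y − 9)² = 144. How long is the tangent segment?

√145

Centre (−4, 9), r² = 144. |PO|² = (−15)² + (8)² = 289.
The tangent meets the radius at right angles, so tangent² = |PO|² − r² = 289 − 144 = 145.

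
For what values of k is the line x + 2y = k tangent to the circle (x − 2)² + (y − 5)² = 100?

For a tangent, require d(centre, line) = r = 10.
|1·2 + 2·5 − k| / √5 = 10
|k − (12)| = 10√5.

k = 12 ± 10√5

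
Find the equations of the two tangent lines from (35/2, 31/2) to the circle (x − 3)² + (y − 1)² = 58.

3x − 7y = −56 and 7x − 3y = 76

Let a tangent through (35/2, 31/2) have slope m. Its distance from (3, 1) must equal √58:
(−29/2m − (−29/2))² = 58(m² + 1)
21m² − 58m + 21 = 0, so m = 3/7 or m = 7/3.
With m = 3/7: 3x − 7y = −56. With m = 7/3: 7x − 3y = 76.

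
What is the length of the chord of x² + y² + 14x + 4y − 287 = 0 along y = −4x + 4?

From the line, y = −4x + 4. Substituting:
17x² − 34x − 255 = 0  ⟹  x² − 2x − 15 = 0
x = 5 or x = −3, giving (5, −16) and (−3, 16).
Chord length = distance between (5, −16) and (−3, 16) = √1088 = 8√17.

8√17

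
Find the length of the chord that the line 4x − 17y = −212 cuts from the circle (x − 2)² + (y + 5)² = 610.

2√305

Substitute y = (212 + 4x)/17:
305x² + 1220x − 86925 = 0  ⟹  x² + 4x − 285 = 0
x = 15 or x = −19, giving (15, 16) and (−19, 8).
Chord length = distance between (15, 16) and (−19, 8) = √1220 = 2√305.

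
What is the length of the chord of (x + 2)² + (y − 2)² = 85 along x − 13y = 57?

Substitute y = (−57 + x)/13:
170x² + 510x − 6800 = 0  ⟹  x² + 3x − 40 = 0
x = 5 or x = −8, giving (5, −4) and (−8, −5).
Chord length = distance between (5, −4) and (−8, −5) = √170 = √170.

√170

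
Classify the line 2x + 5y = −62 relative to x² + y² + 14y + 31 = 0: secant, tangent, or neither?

Substituting the line into the circle gives 29x² + 108x + 279 = 0.
Discriminant = (108)² − 4·29·(279) = −20700 < 0.
No real roots: the line does not meet the circle.

neither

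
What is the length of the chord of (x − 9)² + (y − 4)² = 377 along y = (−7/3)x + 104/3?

Centre (9, 4), r² = 377. Perpendicular distance d from centre to line = |−29| / √58 = 29/√58.
Half the chord is √(r² − d²) = √(725/2), so the full chord is 5√58.

5√58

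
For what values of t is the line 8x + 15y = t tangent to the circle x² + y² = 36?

t = −102 or t = 102

For a tangent, require d(centre, line) = r = 6.
|8·0 + 15·0 − t| / √289 = 6
|t| = 6·17, so t = 102 or t = −102.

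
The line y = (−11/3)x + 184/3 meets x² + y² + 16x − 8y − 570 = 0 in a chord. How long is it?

2√130

Express y = (184 − 11x)/3 and substitute into the circle:
130x² − 3640x + 24310 = 0  ⟹  x² − 28x + 187 = 0
x = 17 or x = 11, giving (17, −1) and (11, 21).
|(17, −1) − (11, 21)| = √((6)² + (−22)²) = 2√130.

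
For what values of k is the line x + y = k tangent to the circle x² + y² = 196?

k = ±14√2

The line touches the circle iff its distance from (0, 0) is 14:
|1·0 + 1·0 − k| / √2 = 14
|k| = 14√2.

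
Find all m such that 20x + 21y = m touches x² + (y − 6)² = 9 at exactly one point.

m = 39 or m = 213

Tangency holds when the distance from the centre (0, 6) to the line equals the radius 3:
|20·0 + 21·6 − m| / √841 = 3
|m − (126)| = 3·29, so m = 213 or m = 39.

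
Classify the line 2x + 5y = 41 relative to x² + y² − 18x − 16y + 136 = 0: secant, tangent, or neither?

neither

Substituting the line into the circle gives 29x² − 454x + 1801 = 0.
Δ = 206116 − 208916 = −2800.
No real roots: the line does not meet the circle.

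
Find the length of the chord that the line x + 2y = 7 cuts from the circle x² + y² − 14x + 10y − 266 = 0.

Substitute y = (7 − x)/2:
5x² − 90x − 875 = 0  ⟹  x² − 18x − 175 = 0
x = 25 or x = −7, giving (25, −9) and (−7, 7).
Chord length = distance between (25, −9) and (−7, 7) = √1280 = 16√5.

16√5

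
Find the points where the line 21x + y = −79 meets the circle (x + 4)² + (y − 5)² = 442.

(−5, 26) and (−3, −16)

Substitute y = −21x − 79:
442x² + 3536x + 6630 = 0  ⟹  x² + 8x + 15 = 0
x = −3 or x = −5, giving (−3, −16) and (−5, 26).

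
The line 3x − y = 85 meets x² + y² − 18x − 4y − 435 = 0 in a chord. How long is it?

Substitute y = 3x − 85:
10x² − 540x + 7130 = 0  ⟹  x² − 54x + 713 = 0
x = 31 or x = 23, giving (31, 8) and (23, −16).
Chord length = distance between (31, 8) and (23, −16) = √640 = 8√10.

8√10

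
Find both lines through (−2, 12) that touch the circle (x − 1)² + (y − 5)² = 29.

5x − 2y = −34 and 2x + 5y = 56

Let a tangent through (−2, 12) have slope m. Its distance from (1, 5) must equal √29:
(3m − (−7))² = 29(m² + 1)
10m² − 21m − 10 = 0, so m = 5/2 or m = −2/5.
With m = 5/2: 5x − 2y = −34. With m = −2/5: 2x + 5y = 56.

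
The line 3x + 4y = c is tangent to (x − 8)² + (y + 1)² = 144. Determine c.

Tangency holds when the distance from the centre (8, −1) to the line equals the radius 12:
|3·8 + 4·(−1) − c| / √25 = 12
|c − (20)| = 12·5, so c = 80 or c = −40.

c = −40 or c = 80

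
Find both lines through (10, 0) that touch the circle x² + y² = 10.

A line y − (0) = m(x − (10)) is tangent when its distance from (0, 0) is √10:
(−10m − (0))² = 10(m² + 1)
9m² − 1 = 0, so m = 1/3 or m = −1/3.
With m = 1/3: x − 3y = 10. With m = −1/3: x + 3y = 10.

x − 3y = 10 and x + 3y = 10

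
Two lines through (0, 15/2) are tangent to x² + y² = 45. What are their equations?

Write the tangent as mx − y + (15/2 − m·(0)) = 0 and set its distance from the centre to 3√5:
[m·(0) − (−15/2)]² = 45(m² + 1)
4m² − 1 = 0, so m = 1/2 or m = −1/2.
With m = 1/2: x − 2y = −15. With m = −1/2: x + 2y = 15.

x − 2y = −15 and x + 2y = 15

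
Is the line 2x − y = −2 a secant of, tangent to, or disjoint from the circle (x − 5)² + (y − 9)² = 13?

d² = (2·5 − 1·9 − (−2))²/5 = 9/5; r² = 13.
Since d² < r², the line cuts the circle twice.

secant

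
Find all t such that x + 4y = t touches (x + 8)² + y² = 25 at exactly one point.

Tangency holds when the distance from the centre (−8, 0) to the line equals the radius 5:
|1·(−8) + 4·0 − t| / √17 = 5
|t − (−8)| = 5√17.

t = −8 ± 5√17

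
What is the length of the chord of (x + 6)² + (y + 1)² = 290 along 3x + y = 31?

Substitute y = −3x + 31:
10x² − 180x + 770 = 0  ⟹  x² − 18x + 77 = 0
x = 11 or x = 7, giving (11, −2) and (7, 10).
Chord length = distance between (11, −2) and (7, 10) = √160 = 4√10.

4√10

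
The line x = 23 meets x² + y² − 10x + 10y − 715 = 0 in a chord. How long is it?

42

The line gives x = 23. Substituting into the circle:
y² + 10y − 416 = 0
y = 16 or y = −26, giving (23, 16) and (23, −26).
Chord length = distance between (23, 16) and (23, −26) = √1764 = 42.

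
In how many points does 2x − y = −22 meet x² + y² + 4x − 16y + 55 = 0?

0

Centre (−2, 8), r² = 13. Distance² from centre to line = (10)²/5 = 20.
Since d² > r², the line lies outside the circle.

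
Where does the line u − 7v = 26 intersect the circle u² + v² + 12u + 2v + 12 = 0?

(−9, −5) and (−2, −4)

From the line, v = (−26 + u)/7. Substituting:
50u² + 550u + 900 = 0  ⟹  u² + 11u + 18 = 0
u = −2 or u = −9, giving (−2, −4) and (−9, −5).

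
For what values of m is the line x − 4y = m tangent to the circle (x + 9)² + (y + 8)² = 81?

The line touches the circle iff its distance from (−9, −8) is 9:
|1·(−9) − 4·(−8) − m| / √17 = 9
|m − (23)| = 9√17.

m = 23 ± 9√17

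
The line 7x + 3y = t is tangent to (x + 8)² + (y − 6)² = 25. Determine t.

t = −38 ± 5√58

For a tangent, require d(centre, line) = r = 5.
|7·(−8) + 3·6 − t| / √58 = 5
|t − (−38)| = 5√58.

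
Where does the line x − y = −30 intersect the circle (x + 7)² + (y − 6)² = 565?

(−30, 0) and (−1, 29)

Express y = x + 30 and substitute into the circle:
2x² + 62x + 60 = 0  ⟹  x² + 31x + 30 = 0
x = −1 or x = −30, giving (−1, 29) and (−30, 0).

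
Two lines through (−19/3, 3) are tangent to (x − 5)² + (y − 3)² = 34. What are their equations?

3x − 5y = −34 and 3x + 5y = −4

Let a tangent through (−19/3, 3) have slope m. Its distance from (5, 3) must equal √34:
(34/3m − (0))² = 34(m² + 1)
25m² − 9 = 0, so m = 3/5 or m = −3/5.
Through (−19/3, 3) these give 3x − 5y = −34 and 3x + 5y = −4.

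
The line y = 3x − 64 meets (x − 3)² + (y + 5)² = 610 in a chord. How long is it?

12√10

From the line, y = 3x − 64. Substituting:
10x² − 360x + 2880 = 0  ⟹  x² − 36x + 288 = 0
x = 24 or x = 12, giving (24, 8) and (12, −28).
|(24, 8) − (12, −28)| = √((12)² + (36)²) = 12√10.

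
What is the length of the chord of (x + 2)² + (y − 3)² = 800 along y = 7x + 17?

40√2

Centre (−2, 3), r² = 800. Perpendicular distance d from centre to line = |0| / √50 = 0/√50.
Chord = 2√(r² − d²) = 2·√(800) = 40√2.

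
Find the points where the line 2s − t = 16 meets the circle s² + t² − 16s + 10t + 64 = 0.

From the line, t = 2s − 16. Substituting:
5s² − 60s + 160 = 0  ⟹  s² − 12s + 32 = 0
s = 8 or s = 4, giving (8, 0) and (4, −8).

(4, −8) and (8, 0)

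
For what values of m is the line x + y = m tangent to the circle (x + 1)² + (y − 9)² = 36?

Tangency holds when the distance from the centre (−1, 9) to the line equals the radius 6:
|1·(−1) + 1·9 − m| / √2 = 6
|m − (8)| = 6√2.

m = 8 ± 6√2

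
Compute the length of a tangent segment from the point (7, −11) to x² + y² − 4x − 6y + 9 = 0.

√217

With centre O = (2, 3), |OP|² = 221 and r² = 4.
The tangent meets the radius at right angles, so tangent² = |PO|² − r² = 221 − 4 = 217.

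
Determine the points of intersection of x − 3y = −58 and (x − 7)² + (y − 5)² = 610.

From the line, y = (58 + x)/3. Substituting:
10x² − 40x − 3200 = 0  ⟹  x² − 4x − 320 = 0
x = 20 or x = −16, giving (20, 26) and (−16, 14).

(−16, 14) and (20, 26)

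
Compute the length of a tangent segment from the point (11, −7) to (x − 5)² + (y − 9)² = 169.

√123

With centre O = (5, 9), |OP|² = 292 and r² = 169.
By the tangent–radius right angle, tangent length = √(|PO|² − r²) = √123.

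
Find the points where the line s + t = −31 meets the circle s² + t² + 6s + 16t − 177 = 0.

From the line, t = −s − 31. Substituting:
2s² + 52s + 288 = 0  ⟹  s² + 26s + 144 = 0
s = −8 or s = −18, giving (−8, −23) and (−18, −13).

(−18, −13) and (−8, −23)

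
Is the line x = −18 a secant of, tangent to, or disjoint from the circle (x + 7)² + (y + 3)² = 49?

d² = (1·(−7) + 0·(−3) − (−18))² = 121; r² = 49.
Since d² > r², the line lies outside the circle.

disjoint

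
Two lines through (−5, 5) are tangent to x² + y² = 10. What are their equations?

3x + y = −10 and x + 3y = 10

Let a tangent through (−5, 5) have slope m. Its distance from (0, 0) must equal √10:
[m·(5) − (−5)]² = 10(m² + 1)
3m² + 10m + 3 = 0, so m = −3 or m = −1/3.
With m = −3: 3x + y = −10. With m = −1/3: x + 3y = 10.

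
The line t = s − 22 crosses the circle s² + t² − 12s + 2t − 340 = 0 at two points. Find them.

From the line, t = s − 22. Substituting:
2s² − 54s + 100 = 0  ⟹  s² − 27s + 50 = 0
s = 25 or s = 2, giving (25, 3) and (2, −20).

(2, −20) and (25, 3)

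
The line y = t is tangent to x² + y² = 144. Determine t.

For a tangent, require d(centre, line) = r = 12.
|0·0 + 1·0 − t| / √1 = 12
|t| = 12, so t = 12 or t = −12.

t = −12 or t = 12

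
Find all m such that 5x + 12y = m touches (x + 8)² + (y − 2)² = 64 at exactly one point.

For a tangent, require d(centre, line) = r = 8.
|5·(−8) + 12·2 − m| / √169 = 8
|m − (−16)| = 8·13, so m = 88 or m = −120.

m = −120 or m = 88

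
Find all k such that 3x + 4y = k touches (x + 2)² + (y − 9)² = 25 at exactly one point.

k = 5 or k = 55

For a tangent, require d(centre, line) = r = 5.
|3·(−2) + 4·9 − k| / √25 = 5
|k − (30)| = 5·5, so k = 55 or k = 5.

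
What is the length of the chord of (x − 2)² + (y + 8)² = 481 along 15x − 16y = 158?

From the line, y = (−158 + 15x)/16. Substituting:
481x² − 1924x − 121212 = 0  ⟹  x² − 4x − 252 = 0
x = 18 or x = −14, giving (18, 7) and (−14, −23).
|(18, 7) − (−14, −23)| = √((32)² + (30)²) = 2√481.

2√481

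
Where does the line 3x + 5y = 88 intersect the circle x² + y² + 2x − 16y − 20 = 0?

(1, 17) and (6, 14)

Express y = (88 − 3x)/5 and substitute into the circle:
34x² − 238x + 204 = 0  ⟹  x² − 7x + 6 = 0
x = 6 or x = 1, giving (6, 14) and (1, 17).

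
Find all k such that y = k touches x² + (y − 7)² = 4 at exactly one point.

k = 5 or k = 9

For a tangent, require d(centre, line) = r = 2.
|0·0 + 1·7 − k| / √1 = 2
|k − (7)| = 2, so k = 9 or k = 5.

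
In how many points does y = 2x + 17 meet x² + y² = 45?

0

Substituting the line into the circle gives 5x² + 68x + 244 = 0.
Discriminant = (68)² − 4·5·(244) = −256 < 0.
No real roots: the line does not meet the circle.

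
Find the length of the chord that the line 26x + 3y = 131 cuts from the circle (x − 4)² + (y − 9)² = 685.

Express y = (131 − 26x)/3 and substitute into the circle:
685x² − 5480x + 4795 = 0  ⟹  x² − 8x + 7 = 0
x = 7 or x = 1, giving (7, −17) and (1, 35).
|(7, −17) − (1, 35)| = √((6)² + (−52)²) = 2√685.

2√685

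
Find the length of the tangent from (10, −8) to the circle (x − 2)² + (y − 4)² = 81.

√127

The centre is (2, 4) and r = 9. The square of the distance from P to the centre is 64 + 144 = 208.
The tangent meets the radius at right angles, so tangent² = |PO|² − r² = 208 − 81 = 127.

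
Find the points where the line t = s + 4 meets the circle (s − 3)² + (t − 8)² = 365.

Substitute t = s + 4:
2s² − 14s − 340 = 0  ⟹  s² − 7s − 170 = 0
s = 17 or s = −10, giving (17, 21) and (−10, −6).

(−10, −6) and (17, 21)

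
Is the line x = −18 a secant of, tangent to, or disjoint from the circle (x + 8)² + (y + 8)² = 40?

d² = (1·(−8) + 0·(−8) − (−18))² = 100; r² = 40.
Since d² > r², the line lies outside the circle.

disjoint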